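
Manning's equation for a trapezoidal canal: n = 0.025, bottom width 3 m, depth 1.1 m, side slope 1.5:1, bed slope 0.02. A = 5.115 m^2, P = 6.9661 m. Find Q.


R = A/P = 5.115/6.9661 = 0.734270
Q = (1/0.025) * 5.115 * 0.734270^(2/3) * 0.02^0.5

23.5500 m^3/s


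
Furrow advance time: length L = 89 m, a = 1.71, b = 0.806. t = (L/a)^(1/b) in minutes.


t = (L/a)^(1/b)
t = (89/1.71)^(1/0.806)
t = 52.046784^(1/0.806)

134.7476 min


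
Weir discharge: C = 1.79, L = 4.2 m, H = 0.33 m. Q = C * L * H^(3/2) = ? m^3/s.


Q = C * L * H^(3/2) = 1.79 * 4.2 * 0.33^1.5 = 1.79 * 4.2 * 0.189571

1.4252 m^3/s


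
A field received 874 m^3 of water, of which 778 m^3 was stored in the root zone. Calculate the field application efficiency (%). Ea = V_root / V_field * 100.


Ea = V_root / V_field * 100 = 778 / 874 * 100 = 89.0160%

89.0160 %


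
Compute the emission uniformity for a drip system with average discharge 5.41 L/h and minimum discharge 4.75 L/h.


EU = (q_min/q_avg)*100 = (4.75/5.41)*100 = 87.8004%

87.8004 %


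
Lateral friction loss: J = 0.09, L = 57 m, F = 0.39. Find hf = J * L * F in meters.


hf = J * L * F = 0.09 * 57 * 0.39 = 2.0007 m

2.0007 m


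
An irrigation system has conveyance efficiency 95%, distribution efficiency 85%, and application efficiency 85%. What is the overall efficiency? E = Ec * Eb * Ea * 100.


Ec = 0.95, Eb = 0.85, Ea = 0.85
E = 0.95 * 0.85 * 0.85 * 100 = 68.6375%

68.6375 %


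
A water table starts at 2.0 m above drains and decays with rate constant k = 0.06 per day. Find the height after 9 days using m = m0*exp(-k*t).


m = m0 * exp(-k*t)
m = 2.0 * exp(-0.06 * 9)
m = 2.0 * exp(-0.5400)

1.1655 m


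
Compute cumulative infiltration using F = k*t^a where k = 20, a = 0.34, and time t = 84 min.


F = k * t^a = 20 * 84^0.34
F = 20 * 4.510814

90.2163 mm


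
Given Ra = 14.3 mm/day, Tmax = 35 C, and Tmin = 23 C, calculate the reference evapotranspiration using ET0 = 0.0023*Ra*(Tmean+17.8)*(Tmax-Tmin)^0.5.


Tmean = (Tmax + Tmin)/2 = (35 + 23)/2 = 29.0
ET0 = 0.0023 * 14.3 * (29.0 + 17.8) * sqrt(35 - 23)
ET0 = 0.0023 * 14.3 * 46.8 * 3.464102

5.3321 mm/day


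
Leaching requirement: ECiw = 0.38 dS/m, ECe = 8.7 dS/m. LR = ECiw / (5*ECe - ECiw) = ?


LR = ECiw / (5*ECe - ECiw)
LR = 0.38 / (5*8.7 - 0.38)
LR = 0.38 / 43.1200

0.0088


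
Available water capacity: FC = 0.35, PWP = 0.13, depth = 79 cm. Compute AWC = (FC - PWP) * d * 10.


AWC = (FC - PWP) * d * 10
AWC = (0.35 - 0.13) * 79 * 10
AWC = 0.2200 * 79 * 10

173.8000 mm


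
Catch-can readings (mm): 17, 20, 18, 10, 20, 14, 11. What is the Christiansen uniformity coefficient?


mean = 15.714286 mm
MAD = 3.469388 mm
CU = (1 - 3.469388/15.714286)*100

77.9221 %


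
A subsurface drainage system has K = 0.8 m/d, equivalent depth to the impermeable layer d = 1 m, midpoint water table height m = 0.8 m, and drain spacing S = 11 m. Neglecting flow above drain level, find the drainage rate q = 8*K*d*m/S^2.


q = 8*K*d*m/S^2
q = 8*0.8*1*0.8/11^2
q = 5.1200 / 121

0.0423 m/d


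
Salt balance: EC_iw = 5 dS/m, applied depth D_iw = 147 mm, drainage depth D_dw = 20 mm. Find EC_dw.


EC_dw = EC_iw * D_iw / D_dw
EC_dw = 5 * 147 / 20
EC_dw = 735 / 20

36.7500 dS/m


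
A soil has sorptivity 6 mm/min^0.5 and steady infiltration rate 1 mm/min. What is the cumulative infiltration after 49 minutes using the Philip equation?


F = S*sqrt(t) + A*t
F = 6*sqrt(49) + 1*49
F = 6*7.000000 + 49

91.0000 mm


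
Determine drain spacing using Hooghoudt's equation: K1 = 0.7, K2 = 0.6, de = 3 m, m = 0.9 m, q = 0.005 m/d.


S^2 = 8*K2*de*m/q + 4*K1*m^2/q
S^2 = 8*0.6*3*0.9/0.005 + 4*0.7*0.9^2/0.005
S = sqrt(3045.6000)

55.1870 m


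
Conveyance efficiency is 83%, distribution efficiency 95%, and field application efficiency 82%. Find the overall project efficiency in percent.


Ec = 0.83, Eb = 0.95, Ea = 0.82
E = 0.83 * 0.95 * 0.82 * 100 = 64.6570%

64.6570 %


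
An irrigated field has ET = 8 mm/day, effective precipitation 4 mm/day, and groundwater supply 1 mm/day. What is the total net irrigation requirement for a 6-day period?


Daily deficit = ET - Pe - GW = 8 - 4 - 1 = 3 mm/day
NIR = 3 * 6 = 18 mm

18.0000 mm


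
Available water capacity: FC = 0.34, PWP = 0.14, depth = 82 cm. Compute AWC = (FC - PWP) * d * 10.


AWC = (FC - PWP) * d * 10
AWC = (0.34 - 0.14) * 82 * 10
AWC = 0.2000 * 82 * 10

164.0000 mm


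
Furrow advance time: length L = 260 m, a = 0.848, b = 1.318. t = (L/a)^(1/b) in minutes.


t = (L/a)^(1/b)
t = (260/0.848)^(1/1.318)
t = 306.603774^(1/1.318)

77.0246 min


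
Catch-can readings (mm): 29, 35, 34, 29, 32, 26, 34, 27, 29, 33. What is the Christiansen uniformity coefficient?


mean = 30.800000 mm
MAD = 2.800000 mm
CU = (1 - 2.800000/30.800000)*100

90.9091 %


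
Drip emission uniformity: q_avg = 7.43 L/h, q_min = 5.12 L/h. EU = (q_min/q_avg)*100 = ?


EU = (q_min/q_avg)*100 = (5.12/7.43)*100 = 68.9098%

68.9098 %


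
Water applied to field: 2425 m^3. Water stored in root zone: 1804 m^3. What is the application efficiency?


Ea = V_root / V_field * 100 = 1804 / 2425 * 100 = 74.3918%

74.3918 %


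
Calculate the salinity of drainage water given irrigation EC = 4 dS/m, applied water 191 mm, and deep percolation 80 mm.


EC_dw = EC_iw * D_iw / D_dw
EC_dw = 4 * 191 / 80
EC_dw = 764 / 80

9.5500 dS/m


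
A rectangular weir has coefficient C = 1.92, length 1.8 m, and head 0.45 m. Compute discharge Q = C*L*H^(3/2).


Q = C * L * H^(3/2) = 1.92 * 1.8 * 0.45^1.5 = 1.92 * 1.8 * 0.301869

1.0433 m^3/s


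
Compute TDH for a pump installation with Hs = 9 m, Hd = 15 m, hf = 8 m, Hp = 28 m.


TDH = Hs + Hd + hf + Hp = 9 + 15 + 8 + 28 = 60

60 m


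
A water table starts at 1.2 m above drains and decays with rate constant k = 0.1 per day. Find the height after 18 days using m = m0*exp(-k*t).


m = m0 * exp(-k*t)
m = 1.2 * exp(-0.1 * 18)
m = 1.2 * exp(-1.8000)

0.1984 m


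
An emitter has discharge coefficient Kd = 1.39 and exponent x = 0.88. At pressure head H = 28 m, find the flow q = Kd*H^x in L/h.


q = Kd * H^x = 1.39 * 28^0.88 = 1.39 * 18.771504

26.0924 L/h


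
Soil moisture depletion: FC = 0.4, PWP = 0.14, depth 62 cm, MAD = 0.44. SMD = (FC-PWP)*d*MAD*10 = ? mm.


SMD = (FC - PWP) * d * MAD * 10
SMD = (0.4 - 0.14) * 62 * 0.44 * 10
SMD = 0.2600 * 62 * 0.44 * 10

70.9280 mm


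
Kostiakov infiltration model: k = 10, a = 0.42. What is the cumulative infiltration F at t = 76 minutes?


F = k * t^a = 10 * 76^0.42
F = 10 * 6.165122

61.6512 mm


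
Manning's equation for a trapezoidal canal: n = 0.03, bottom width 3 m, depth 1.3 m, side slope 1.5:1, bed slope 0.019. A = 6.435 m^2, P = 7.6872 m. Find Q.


R = A/P = 6.435/7.6872 = 0.837106
Q = (1/0.03) * 6.435 * 0.837106^(2/3) * 0.019^0.5

26.2618 m^3/s


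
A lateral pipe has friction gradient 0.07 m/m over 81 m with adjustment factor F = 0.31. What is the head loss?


hf = J * L * F = 0.07 * 81 * 0.31 = 1.7577 m

1.7577 m


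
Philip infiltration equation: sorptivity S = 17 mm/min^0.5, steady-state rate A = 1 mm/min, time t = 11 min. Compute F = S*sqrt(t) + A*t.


F = S*sqrt(t) + A*t
F = 17*sqrt(11) + 1*11
F = 17*3.316625 + 11

67.3826 mm


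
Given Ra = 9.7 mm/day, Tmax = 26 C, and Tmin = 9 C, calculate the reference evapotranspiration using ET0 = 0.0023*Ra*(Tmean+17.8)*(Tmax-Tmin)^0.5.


Tmean = (Tmax + Tmin)/2 = (26 + 9)/2 = 17.5
ET0 = 0.0023 * 9.7 * (17.5 + 17.8) * sqrt(26 - 9)
ET0 = 0.0023 * 9.7 * 35.3 * 4.123106

3.2471 mm/day


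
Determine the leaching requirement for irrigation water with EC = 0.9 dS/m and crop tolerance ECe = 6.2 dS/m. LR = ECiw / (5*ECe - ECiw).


LR = ECiw / (5*ECe - ECiw)
LR = 0.9 / (5*6.2 - 0.9)
LR = 0.9 / 30.1000

0.0299


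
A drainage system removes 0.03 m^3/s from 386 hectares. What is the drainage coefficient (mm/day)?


DC = Q * 86400 / (A * 10000) * 1000
DC = 0.03 * 86400 / (386 * 10000) * 1000
DC = 2592000.0000 / 3860000

0.6715 mm/day


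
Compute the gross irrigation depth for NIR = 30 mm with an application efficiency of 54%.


Ea = 54% = 0.54
GID = NIR / Ea = 30 / 0.54 = 55.5556 mm

55.5556 mm


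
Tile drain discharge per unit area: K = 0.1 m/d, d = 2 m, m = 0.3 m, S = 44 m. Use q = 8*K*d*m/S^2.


q = 8*K*d*m/S^2
q = 8*0.1*2*0.3/44^2
q = 0.4800 / 1936

2.4793e-04 m/d


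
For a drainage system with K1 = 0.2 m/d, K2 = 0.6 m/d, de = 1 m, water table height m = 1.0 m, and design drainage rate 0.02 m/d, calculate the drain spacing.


S^2 = 8*K2*de*m/q + 4*K1*m^2/q
S^2 = 8*0.6*1*1.0/0.02 + 4*0.2*1.0^2/0.02
S = sqrt(280.0000)

16.7332 m


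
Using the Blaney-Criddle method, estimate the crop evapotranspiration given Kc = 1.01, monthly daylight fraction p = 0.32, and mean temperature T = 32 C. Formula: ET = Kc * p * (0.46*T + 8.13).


ET = Kc * p * (0.46*T + 8.13)
ET = 1.01 * 0.32 * (0.46*32 + 8.13)
ET = 1.01 * 0.32 * 22.8500

7.3851 mm/day


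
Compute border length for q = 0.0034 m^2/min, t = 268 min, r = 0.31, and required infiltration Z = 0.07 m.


L = q*t/((1+r)*Z)
L = 0.0034*268/((1+0.31)*0.07)
L = 0.9112/0.0917

9.9368 m


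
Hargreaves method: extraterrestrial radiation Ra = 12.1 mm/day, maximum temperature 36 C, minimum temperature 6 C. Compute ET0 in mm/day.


Tmean = (Tmax + Tmin)/2 = (36 + 6)/2 = 21.0
ET0 = 0.0023 * 12.1 * (21.0 + 17.8) * sqrt(36 - 6)
ET0 = 0.0023 * 12.1 * 38.8 * 5.477226

5.9143 mm/day


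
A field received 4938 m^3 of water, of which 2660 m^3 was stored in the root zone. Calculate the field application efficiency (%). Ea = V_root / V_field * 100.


Ea = V_root / V_field * 100 = 2660 / 4938 * 100 = 53.8680%

53.8680 %


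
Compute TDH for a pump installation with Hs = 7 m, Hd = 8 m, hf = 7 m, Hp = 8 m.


TDH = Hs + Hd + hf + Hp = 7 + 8 + 7 + 8 = 30

30 m


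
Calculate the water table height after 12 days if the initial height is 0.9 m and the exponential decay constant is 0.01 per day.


m = m0 * exp(-k*t)
m = 0.9 * exp(-0.01 * 12)
m = 0.9 * exp(-0.1200)

0.7982 m


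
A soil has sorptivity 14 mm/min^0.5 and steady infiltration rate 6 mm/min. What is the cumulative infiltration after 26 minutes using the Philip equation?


F = S*sqrt(t) + A*t
F = 14*sqrt(26) + 6*26
F = 14*5.099020 + 156

227.3863 mm


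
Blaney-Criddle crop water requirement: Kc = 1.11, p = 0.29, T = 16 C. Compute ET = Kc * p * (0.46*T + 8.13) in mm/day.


ET = Kc * p * (0.46*T + 8.13)
ET = 1.11 * 0.29 * (0.46*16 + 8.13)
ET = 1.11 * 0.29 * 15.4900

4.9862 mm/day


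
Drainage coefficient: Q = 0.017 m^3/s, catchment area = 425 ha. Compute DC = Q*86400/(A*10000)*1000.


DC = Q * 86400 / (A * 10000) * 1000
DC = 0.017 * 86400 / (425 * 10000) * 1000
DC = 1468800.0000 / 4250000

0.3456 mm/day


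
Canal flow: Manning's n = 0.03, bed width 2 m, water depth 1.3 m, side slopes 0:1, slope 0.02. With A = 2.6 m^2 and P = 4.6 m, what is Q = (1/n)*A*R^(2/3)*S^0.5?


R = A/P = 2.6/4.6 = 0.565217
Q = (1/0.03) * 2.6 * 0.565217^(2/3) * 0.02^0.5

8.3787 m^3/s


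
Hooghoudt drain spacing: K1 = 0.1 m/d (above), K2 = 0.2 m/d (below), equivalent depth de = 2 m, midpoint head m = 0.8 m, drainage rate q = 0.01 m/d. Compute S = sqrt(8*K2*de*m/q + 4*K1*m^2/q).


S^2 = 8*K2*de*m/q + 4*K1*m^2/q
S^2 = 8*0.2*2*0.8/0.01 + 4*0.1*0.8^2/0.01
S = sqrt(281.6000)

16.7809 m


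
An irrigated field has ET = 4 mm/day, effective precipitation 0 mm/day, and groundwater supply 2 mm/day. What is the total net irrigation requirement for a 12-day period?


Daily deficit = ET - Pe - GW = 4 - 0 - 2 = 2 mm/day
NIR = 2 * 12 = 24 mm

24.0000 mm


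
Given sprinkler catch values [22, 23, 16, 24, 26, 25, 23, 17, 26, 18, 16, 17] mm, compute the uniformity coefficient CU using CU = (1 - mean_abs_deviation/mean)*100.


mean = 21.083333 mm
MAD = 3.569444 mm
CU = (1 - 3.569444/21.083333)*100

83.0698 %


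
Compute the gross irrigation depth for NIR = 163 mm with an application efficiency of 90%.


Ea = 90% = 0.9
GID = NIR / Ea = 163 / 0.9 = 181.1111 mm

181.1111 mm


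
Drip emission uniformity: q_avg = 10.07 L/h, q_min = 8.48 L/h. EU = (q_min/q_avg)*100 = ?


EU = (q_min/q_avg)*100 = (8.48/10.07)*100 = 84.2105%

84.2105 %


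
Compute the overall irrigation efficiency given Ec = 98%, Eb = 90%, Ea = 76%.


Ec = 0.98, Eb = 0.9, Ea = 0.76
E = 0.98 * 0.9 * 0.76 * 100 = 67.0320%

67.0320 %


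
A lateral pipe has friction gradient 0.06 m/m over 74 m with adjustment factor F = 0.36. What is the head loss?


hf = J * L * F = 0.06 * 74 * 0.36 = 1.5984 m

1.5984 m


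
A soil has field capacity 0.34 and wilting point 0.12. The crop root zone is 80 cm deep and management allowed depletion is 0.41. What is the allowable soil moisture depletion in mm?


SMD = (FC - PWP) * d * MAD * 10
SMD = (0.34 - 0.12) * 80 * 0.41 * 10
SMD = 0.2200 * 80 * 0.41 * 10

72.1600 mm


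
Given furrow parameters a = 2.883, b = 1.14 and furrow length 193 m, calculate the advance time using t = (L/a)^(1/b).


t = (L/a)^(1/b)
t = (193/2.883)^(1/1.14)
t = 66.944155^(1/1.14)

39.9487 min


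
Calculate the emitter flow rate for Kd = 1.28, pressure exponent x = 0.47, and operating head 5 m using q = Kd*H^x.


q = Kd * H^x = 1.28 * 5^0.47 = 1.28 * 2.130669

2.7273 L/h


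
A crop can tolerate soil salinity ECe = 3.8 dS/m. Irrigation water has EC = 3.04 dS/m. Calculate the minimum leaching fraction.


LR = ECiw / (5*ECe - ECiw)
LR = 3.04 / (5*3.8 - 3.04)
LR = 3.04 / 15.9600

0.1905


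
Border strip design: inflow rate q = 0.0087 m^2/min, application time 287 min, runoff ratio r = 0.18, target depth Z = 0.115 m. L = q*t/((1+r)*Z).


L = q*t/((1+r)*Z)
L = 0.0087*287/((1+0.18)*0.115)
L = 2.4969/0.1357

18.4001 m


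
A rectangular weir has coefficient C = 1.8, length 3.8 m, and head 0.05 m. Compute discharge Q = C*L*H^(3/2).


Q = C * L * H^(3/2) = 1.8 * 3.8 * 0.05^1.5 = 1.8 * 3.8 * 0.011180

0.0765 m^3/s


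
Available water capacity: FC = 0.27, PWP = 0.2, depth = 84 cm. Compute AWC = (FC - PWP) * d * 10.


AWC = (FC - PWP) * d * 10
AWC = (0.27 - 0.2) * 84 * 10
AWC = 0.0700 * 84 * 10

58.8000 mm


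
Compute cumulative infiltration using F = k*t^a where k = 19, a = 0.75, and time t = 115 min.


F = k * t^a = 19 * 115^0.75
F = 19 * 35.117483

667.2322 mm


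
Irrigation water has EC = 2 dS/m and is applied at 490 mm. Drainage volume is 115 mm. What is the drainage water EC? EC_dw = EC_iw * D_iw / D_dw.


EC_dw = EC_iw * D_iw / D_dw
EC_dw = 2 * 490 / 115
EC_dw = 980 / 115

8.5217 dS/m


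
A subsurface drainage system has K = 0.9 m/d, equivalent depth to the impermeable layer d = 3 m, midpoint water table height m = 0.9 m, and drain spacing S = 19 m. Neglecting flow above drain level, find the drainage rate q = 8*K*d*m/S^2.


q = 8*K*d*m/S^2
q = 8*0.9*3*0.9/19^2
q = 19.4400 / 361

0.0539 m/d


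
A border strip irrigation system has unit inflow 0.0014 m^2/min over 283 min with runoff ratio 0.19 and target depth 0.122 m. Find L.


L = q*t/((1+r)*Z)
L = 0.0014*283/((1+0.19)*0.122)
L = 0.3962/0.14518

2.7290 m


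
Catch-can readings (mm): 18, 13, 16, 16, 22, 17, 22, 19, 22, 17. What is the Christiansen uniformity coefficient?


mean = 18.200000 mm
MAD = 2.440000 mm
CU = (1 - 2.440000/18.200000)*100

86.5934 %


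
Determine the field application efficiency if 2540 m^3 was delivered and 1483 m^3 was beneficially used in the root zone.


Ea = V_root / V_field * 100 = 1483 / 2540 * 100 = 58.3858%

58.3858 %


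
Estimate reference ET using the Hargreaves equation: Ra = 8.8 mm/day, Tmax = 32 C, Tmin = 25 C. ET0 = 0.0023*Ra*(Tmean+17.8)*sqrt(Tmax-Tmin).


Tmean = (Tmax + Tmin)/2 = (32 + 25)/2 = 28.5
ET0 = 0.0023 * 8.8 * (28.5 + 17.8) * sqrt(32 - 25)
ET0 = 0.0023 * 8.8 * 46.3 * 2.645751

2.4794 mm/day


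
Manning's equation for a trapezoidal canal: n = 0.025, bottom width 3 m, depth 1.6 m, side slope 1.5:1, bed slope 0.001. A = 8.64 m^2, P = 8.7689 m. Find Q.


R = A/P = 8.64/8.7689 = 0.985300
Q = (1/0.025) * 8.64 * 0.985300^(2/3) * 0.001^0.5

10.8215 m^3/s


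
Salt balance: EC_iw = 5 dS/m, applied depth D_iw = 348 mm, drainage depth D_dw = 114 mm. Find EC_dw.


EC_dw = EC_iw * D_iw / D_dw
EC_dw = 5 * 348 / 114
EC_dw = 1740 / 114

15.2632 dS/m


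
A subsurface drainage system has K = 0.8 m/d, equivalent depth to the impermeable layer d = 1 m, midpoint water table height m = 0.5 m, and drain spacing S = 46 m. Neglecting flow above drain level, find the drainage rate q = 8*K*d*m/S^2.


q = 8*K*d*m/S^2
q = 8*0.8*1*0.5/46^2
q = 3.2000 / 2116

0.0015 m/d


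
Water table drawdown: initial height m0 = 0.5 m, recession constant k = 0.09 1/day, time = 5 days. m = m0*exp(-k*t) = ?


m = m0 * exp(-k*t)
m = 0.5 * exp(-0.09 * 5)
m = 0.5 * exp(-0.4500)

0.3188 m


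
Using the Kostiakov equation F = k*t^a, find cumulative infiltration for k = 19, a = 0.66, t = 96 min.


F = k * t^a = 19 * 96^0.66
F = 19 * 20.337568

386.4138 mm


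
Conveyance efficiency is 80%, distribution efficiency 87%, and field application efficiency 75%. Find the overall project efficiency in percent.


Ec = 0.8, Eb = 0.87, Ea = 0.75
E = 0.8 * 0.87 * 0.75 * 100 = 52.2000%

52.2000 %


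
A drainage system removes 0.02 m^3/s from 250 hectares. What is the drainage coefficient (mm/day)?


DC = Q * 86400 / (A * 10000) * 1000
DC = 0.02 * 86400 / (250 * 10000) * 1000
DC = 1728000.0000 / 2500000

0.6912 mm/day


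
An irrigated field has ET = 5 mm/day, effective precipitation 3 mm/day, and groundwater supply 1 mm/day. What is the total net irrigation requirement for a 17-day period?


Daily deficit = ET - Pe - GW = 5 - 3 - 1 = 1 mm/day
NIR = 1 * 17 = 17 mm

17.0000 mm


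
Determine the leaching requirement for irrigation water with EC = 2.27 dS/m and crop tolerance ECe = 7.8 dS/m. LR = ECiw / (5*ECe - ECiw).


LR = ECiw / (5*ECe - ECiw)
LR = 2.27 / (5*7.8 - 2.27)
LR = 2.27 / 36.7300

0.0618


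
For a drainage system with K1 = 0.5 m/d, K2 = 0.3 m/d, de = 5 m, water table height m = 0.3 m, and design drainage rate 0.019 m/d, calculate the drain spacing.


S^2 = 8*K2*de*m/q + 4*K1*m^2/q
S^2 = 8*0.3*5*0.3/0.019 + 4*0.5*0.3^2/0.019
S = sqrt(198.9474)

14.1049 m


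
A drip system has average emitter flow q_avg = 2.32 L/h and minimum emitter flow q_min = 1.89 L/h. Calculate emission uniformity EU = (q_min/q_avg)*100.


EU = (q_min/q_avg)*100 = (1.89/2.32)*100 = 81.4655%

81.4655 %


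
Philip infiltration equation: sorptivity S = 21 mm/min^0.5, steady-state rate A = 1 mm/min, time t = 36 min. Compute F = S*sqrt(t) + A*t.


F = S*sqrt(t) + A*t
F = 21*sqrt(36) + 1*36
F = 21*6.000000 + 36

162.0000 mm


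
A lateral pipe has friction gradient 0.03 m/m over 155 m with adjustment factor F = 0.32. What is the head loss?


hf = J * L * F = 0.03 * 155 * 0.32 = 1.4880 m

1.4880 m


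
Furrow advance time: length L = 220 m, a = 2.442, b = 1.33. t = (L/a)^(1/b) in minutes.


t = (L/a)^(1/b)
t = (220/2.442)^(1/1.33)
t = 90.090090^(1/1.33)

29.4905 min


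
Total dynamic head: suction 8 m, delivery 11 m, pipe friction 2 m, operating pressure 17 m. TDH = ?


TDH = Hs + Hd + hf + Hp = 8 + 11 + 2 + 17 = 38

38 m


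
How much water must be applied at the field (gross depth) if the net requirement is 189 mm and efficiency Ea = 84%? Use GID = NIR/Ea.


Ea = 84% = 0.84
GID = NIR / Ea = 189 / 0.84 = 225.0000 mm

225.0000 mm


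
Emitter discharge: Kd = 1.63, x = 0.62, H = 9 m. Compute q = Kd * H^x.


q = Kd * H^x = 1.63 * 9^0.62 = 1.63 * 3.905084

6.3653 L/h


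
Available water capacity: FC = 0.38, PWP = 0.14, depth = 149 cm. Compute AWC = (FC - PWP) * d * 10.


AWC = (FC - PWP) * d * 10
AWC = (0.38 - 0.14) * 149 * 10
AWC = 0.2400 * 149 * 10

357.6000 mm


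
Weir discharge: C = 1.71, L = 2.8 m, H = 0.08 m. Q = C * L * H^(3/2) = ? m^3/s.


Q = C * L * H^(3/2) = 1.71 * 2.8 * 0.08^1.5 = 1.71 * 2.8 * 0.022627

0.1083 m^3/s


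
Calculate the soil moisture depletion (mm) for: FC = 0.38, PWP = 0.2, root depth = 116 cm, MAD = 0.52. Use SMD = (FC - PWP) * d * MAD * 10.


SMD = (FC - PWP) * d * MAD * 10
SMD = (0.38 - 0.2) * 116 * 0.52 * 10
SMD = 0.1800 * 116 * 0.52 * 10

108.5760 mm


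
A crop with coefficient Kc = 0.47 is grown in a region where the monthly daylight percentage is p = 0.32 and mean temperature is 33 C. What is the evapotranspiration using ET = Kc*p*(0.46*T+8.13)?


ET = Kc * p * (0.46*T + 8.13)
ET = 0.47 * 0.32 * (0.46*33 + 8.13)
ET = 0.47 * 0.32 * 23.3100

3.5058 mm/day


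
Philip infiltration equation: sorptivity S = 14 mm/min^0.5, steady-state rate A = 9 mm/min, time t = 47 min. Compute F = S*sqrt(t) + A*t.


F = S*sqrt(t) + A*t
F = 14*sqrt(47) + 9*47
F = 14*6.855655 + 423

518.9792 mm


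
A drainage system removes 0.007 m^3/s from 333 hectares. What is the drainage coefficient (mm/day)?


DC = Q * 86400 / (A * 10000) * 1000
DC = 0.007 * 86400 / (333 * 10000) * 1000
DC = 604800.0000 / 3330000

0.1816 mm/day


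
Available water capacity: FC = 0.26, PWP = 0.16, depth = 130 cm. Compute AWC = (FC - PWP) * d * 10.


AWC = (FC - PWP) * d * 10
AWC = (0.26 - 0.16) * 130 * 10
AWC = 0.1000 * 130 * 10

130.0000 mm


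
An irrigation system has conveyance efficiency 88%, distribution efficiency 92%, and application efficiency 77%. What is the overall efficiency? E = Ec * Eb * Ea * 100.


Ec = 0.88, Eb = 0.92, Ea = 0.77
E = 0.88 * 0.92 * 0.77 * 100 = 62.3392%

62.3392 %


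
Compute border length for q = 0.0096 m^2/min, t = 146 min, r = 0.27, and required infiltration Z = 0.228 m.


L = q*t/((1+r)*Z)
L = 0.0096*146/((1+0.27)*0.228)
L = 1.4016/0.28956

4.8404 m


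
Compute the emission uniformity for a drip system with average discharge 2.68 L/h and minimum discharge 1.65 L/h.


EU = (q_min/q_avg)*100 = (1.65/2.68)*100 = 61.5672%

61.5672 %


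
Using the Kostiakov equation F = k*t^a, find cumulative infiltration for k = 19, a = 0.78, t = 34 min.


F = k * t^a = 19 * 34^0.78
F = 19 * 15.651413

297.3768 mm


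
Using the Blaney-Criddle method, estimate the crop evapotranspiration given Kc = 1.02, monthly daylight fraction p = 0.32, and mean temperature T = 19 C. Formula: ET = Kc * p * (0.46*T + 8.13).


ET = Kc * p * (0.46*T + 8.13)
ET = 1.02 * 0.32 * (0.46*19 + 8.13)
ET = 1.02 * 0.32 * 16.8700

5.5064 mm/day


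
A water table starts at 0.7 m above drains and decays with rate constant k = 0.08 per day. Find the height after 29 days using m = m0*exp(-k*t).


m = m0 * exp(-k*t)
m = 0.7 * exp(-0.08 * 29)
m = 0.7 * exp(-2.3200)

0.0688 m


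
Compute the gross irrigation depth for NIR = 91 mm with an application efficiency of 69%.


Ea = 69% = 0.69
GID = NIR / Ea = 91 / 0.69 = 131.8841 mm

131.8841 mm


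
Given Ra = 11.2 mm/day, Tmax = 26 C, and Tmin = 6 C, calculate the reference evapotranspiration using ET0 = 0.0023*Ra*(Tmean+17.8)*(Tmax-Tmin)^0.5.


Tmean = (Tmax + Tmin)/2 = (26 + 6)/2 = 16.0
ET0 = 0.0023 * 11.2 * (16.0 + 17.8) * sqrt(26 - 6)
ET0 = 0.0023 * 11.2 * 33.8 * 4.472136

3.8938 mm/day


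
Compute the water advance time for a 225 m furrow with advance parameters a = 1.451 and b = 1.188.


t = (L/a)^(1/b)
t = (225/1.451)^(1/1.188)
t = 155.065472^(1/1.188)

69.8020 min


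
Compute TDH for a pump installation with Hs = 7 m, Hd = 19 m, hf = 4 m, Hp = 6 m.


TDH = Hs + Hd + hf + Hp = 7 + 19 + 4 + 6 = 36

36 m


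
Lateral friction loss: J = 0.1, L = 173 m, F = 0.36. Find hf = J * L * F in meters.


hf = J * L * F = 0.1 * 173 * 0.36 = 6.2280 m

6.2280 m


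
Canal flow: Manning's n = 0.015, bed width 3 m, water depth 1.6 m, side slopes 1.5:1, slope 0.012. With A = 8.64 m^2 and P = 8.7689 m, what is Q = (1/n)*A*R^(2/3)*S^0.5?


R = A/P = 8.64/8.7689 = 0.985300
Q = (1/0.015) * 8.64 * 0.985300^(2/3) * 0.012^0.5

62.4778 m^3/s


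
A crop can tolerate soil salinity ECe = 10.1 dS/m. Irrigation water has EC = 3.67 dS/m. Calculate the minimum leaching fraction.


LR = ECiw / (5*ECe - ECiw)
LR = 3.67 / (5*10.1 - 3.67)
LR = 3.67 / 46.8300

0.0784


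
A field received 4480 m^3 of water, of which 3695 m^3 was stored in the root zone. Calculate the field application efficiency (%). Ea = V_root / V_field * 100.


Ea = V_root / V_field * 100 = 3695 / 4480 * 100 = 82.4777%

82.4777 %


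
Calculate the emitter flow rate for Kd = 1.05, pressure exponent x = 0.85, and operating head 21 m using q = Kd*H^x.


q = Kd * H^x = 1.05 * 21^0.85 = 1.05 * 13.301065

13.9661 L/h


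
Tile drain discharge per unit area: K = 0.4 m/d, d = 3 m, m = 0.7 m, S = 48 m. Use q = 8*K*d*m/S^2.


q = 8*K*d*m/S^2
q = 8*0.4*3*0.7/48^2
q = 6.7200 / 2304

0.0029 m/d


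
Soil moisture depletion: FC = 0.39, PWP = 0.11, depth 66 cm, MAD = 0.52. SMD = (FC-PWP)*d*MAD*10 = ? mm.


SMD = (FC - PWP) * d * MAD * 10
SMD = (0.39 - 0.11) * 66 * 0.52 * 10
SMD = 0.2800 * 66 * 0.52 * 10

96.0960 mm


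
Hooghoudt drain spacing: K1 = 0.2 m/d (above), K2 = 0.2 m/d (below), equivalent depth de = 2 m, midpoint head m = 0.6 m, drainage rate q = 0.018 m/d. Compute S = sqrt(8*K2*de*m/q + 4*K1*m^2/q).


S^2 = 8*K2*de*m/q + 4*K1*m^2/q
S^2 = 8*0.2*2*0.6/0.018 + 4*0.2*0.6^2/0.018
S = sqrt(122.6667)

11.0755 m


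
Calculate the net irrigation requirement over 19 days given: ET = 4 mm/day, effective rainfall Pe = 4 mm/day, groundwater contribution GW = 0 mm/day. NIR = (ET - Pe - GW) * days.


Daily deficit = ET - Pe - GW = 4 - 4 - 0 = 0 mm/day
NIR = 0 * 19 = 0 mm

0 mm


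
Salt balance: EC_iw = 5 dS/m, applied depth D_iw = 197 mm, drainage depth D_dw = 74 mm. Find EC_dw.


EC_dw = EC_iw * D_iw / D_dw
EC_dw = 5 * 197 / 74
EC_dw = 985 / 74

13.3108 dS/m


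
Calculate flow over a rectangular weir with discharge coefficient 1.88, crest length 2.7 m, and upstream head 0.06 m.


Q = C * L * H^(3/2) = 1.88 * 2.7 * 0.06^1.5 = 1.88 * 2.7 * 0.014697

0.0746 m^3/s


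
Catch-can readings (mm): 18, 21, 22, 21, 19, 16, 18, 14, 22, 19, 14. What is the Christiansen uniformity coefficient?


mean = 18.545455 mm
MAD = 2.314050 mm
CU = (1 - 2.314050/18.545455)*100

87.5223 %


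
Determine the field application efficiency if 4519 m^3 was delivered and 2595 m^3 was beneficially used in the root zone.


Ea = V_root / V_field * 100 = 2595 / 4519 * 100 = 57.4242%

57.4242 %


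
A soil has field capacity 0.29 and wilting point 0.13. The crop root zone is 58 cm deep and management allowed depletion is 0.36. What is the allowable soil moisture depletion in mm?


SMD = (FC - PWP) * d * MAD * 10
SMD = (0.29 - 0.13) * 58 * 0.36 * 10
SMD = 0.1600 * 58 * 0.36 * 10

33.4080 mm


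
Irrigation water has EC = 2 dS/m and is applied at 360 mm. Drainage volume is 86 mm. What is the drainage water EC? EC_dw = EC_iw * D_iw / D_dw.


EC_dw = EC_iw * D_iw / D_dw
EC_dw = 2 * 360 / 86
EC_dw = 720 / 86

8.3721 dS/m


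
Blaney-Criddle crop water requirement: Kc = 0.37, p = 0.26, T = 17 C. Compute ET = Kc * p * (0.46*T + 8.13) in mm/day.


ET = Kc * p * (0.46*T + 8.13)
ET = 0.37 * 0.26 * (0.46*17 + 8.13)
ET = 0.37 * 0.26 * 15.9500

1.5344 mm/day


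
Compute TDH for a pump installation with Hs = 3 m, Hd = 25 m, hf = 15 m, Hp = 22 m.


TDH = Hs + Hd + hf + Hp = 3 + 25 + 15 + 22 = 65

65 m


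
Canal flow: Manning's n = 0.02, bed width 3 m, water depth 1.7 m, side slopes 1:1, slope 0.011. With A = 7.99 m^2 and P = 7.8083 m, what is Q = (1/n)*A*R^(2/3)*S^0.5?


R = A/P = 7.99/7.8083 = 1.023270
Q = (1/0.02) * 7.99 * 1.023270^(2/3) * 0.011^0.5

42.5474 m^3/s


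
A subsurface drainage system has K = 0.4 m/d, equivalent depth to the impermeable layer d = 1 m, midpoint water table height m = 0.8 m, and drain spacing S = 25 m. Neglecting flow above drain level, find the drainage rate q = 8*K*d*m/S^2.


q = 8*K*d*m/S^2
q = 8*0.4*1*0.8/25^2
q = 2.5600 / 625

0.0041 m/d


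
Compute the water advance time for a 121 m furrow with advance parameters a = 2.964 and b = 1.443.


t = (L/a)^(1/b)
t = (121/2.964)^(1/1.443)
t = 40.823212^(1/1.443)

13.0725 min


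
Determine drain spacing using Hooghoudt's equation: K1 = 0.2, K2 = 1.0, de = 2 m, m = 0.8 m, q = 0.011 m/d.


S^2 = 8*K2*de*m/q + 4*K1*m^2/q
S^2 = 8*1.0*2*0.8/0.011 + 4*0.2*0.8^2/0.011
S = sqrt(1210.1818)

34.7877 m


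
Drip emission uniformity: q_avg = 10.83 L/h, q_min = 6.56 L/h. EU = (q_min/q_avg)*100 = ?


EU = (q_min/q_avg)*100 = (6.56/10.83)*100 = 60.5725%

60.5725 %


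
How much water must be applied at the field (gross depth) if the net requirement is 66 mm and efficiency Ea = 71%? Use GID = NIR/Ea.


Ea = 71% = 0.71
GID = NIR / Ea = 66 / 0.71 = 92.9577 mm

92.9577 mm


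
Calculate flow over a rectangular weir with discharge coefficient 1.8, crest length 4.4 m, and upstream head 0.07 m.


Q = C * L * H^(3/2) = 1.8 * 4.4 * 0.07^1.5 = 1.8 * 4.4 * 0.018520

0.1467 m^3/s


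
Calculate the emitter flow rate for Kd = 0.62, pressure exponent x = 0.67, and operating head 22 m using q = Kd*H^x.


q = Kd * H^x = 0.62 * 22^0.67 = 0.62 * 7.932740

4.9183 L/h


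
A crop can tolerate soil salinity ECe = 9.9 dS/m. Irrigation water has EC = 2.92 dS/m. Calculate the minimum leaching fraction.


LR = ECiw / (5*ECe - ECiw)
LR = 2.92 / (5*9.9 - 2.92)
LR = 2.92 / 46.5800

0.0627


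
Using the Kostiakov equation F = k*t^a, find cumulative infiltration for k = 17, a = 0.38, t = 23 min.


F = k * t^a = 17 * 23^0.38
F = 17 * 3.291975

55.9636 mm


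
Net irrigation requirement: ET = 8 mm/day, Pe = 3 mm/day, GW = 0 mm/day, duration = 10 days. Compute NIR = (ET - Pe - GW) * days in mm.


Daily deficit = ET - Pe - GW = 8 - 3 - 0 = 5 mm/day
NIR = 5 * 10 = 50 mm

50.0000 mm


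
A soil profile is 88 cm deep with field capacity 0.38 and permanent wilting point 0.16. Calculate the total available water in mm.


AWC = (FC - PWP) * d * 10
AWC = (0.38 - 0.16) * 88 * 10
AWC = 0.2200 * 88 * 10

193.6000 mm


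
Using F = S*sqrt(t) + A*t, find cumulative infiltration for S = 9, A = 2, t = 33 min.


F = S*sqrt(t) + A*t
F = 9*sqrt(33) + 2*33
F = 9*5.744563 + 66

117.7011 mm


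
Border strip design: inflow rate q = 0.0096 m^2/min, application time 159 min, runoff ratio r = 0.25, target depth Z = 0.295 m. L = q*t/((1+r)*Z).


L = q*t/((1+r)*Z)
L = 0.0096*159/((1+0.25)*0.295)
L = 1.5264/0.36875

4.1394 m


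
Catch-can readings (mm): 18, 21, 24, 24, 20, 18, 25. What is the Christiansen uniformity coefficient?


mean = 21.428571 mm
MAD = 2.489796 mm
CU = (1 - 2.489796/21.428571)*100

88.3810 %


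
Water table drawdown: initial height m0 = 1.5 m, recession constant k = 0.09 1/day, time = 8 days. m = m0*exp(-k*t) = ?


m = m0 * exp(-k*t)
m = 1.5 * exp(-0.09 * 8)
m = 1.5 * exp(-0.7200)

0.7301 m


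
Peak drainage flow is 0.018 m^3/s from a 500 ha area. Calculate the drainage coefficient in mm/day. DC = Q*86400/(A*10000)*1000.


DC = Q * 86400 / (A * 10000) * 1000
DC = 0.018 * 86400 / (500 * 10000) * 1000
DC = 1555200.0000 / 5000000

0.3110 mm/day


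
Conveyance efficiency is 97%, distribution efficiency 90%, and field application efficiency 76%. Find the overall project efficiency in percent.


Ec = 0.97, Eb = 0.9, Ea = 0.76
E = 0.97 * 0.9 * 0.76 * 100 = 66.3480%

66.3480 %


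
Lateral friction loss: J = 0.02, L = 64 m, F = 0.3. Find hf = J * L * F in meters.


hf = J * L * F = 0.02 * 64 * 0.3 = 0.3840 m

0.3840 m


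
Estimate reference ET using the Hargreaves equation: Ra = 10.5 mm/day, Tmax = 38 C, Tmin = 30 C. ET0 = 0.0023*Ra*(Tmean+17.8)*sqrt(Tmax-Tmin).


Tmean = (Tmax + Tmin)/2 = (38 + 30)/2 = 34.0
ET0 = 0.0023 * 10.5 * (34.0 + 17.8) * sqrt(38 - 30)
ET0 = 0.0023 * 10.5 * 51.8 * 2.828427

3.5383 mm/day


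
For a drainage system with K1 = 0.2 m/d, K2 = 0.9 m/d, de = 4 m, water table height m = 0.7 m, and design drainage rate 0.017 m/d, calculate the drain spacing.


S^2 = 8*K2*de*m/q + 4*K1*m^2/q
S^2 = 8*0.9*4*0.7/0.017 + 4*0.2*0.7^2/0.017
S = sqrt(1208.9412)

34.7698 m


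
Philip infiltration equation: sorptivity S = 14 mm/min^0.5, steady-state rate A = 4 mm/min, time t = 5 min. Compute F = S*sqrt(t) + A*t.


F = S*sqrt(t) + A*t
F = 14*sqrt(5) + 4*5
F = 14*2.236068 + 20

51.3050 mm


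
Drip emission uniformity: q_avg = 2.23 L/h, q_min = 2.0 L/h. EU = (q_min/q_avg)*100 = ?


EU = (q_min/q_avg)*100 = (2.0/2.23)*100 = 89.6861%

89.6861 %


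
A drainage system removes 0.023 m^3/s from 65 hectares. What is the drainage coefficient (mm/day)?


DC = Q * 86400 / (A * 10000) * 1000
DC = 0.023 * 86400 / (65 * 10000) * 1000
DC = 1987200.0000 / 650000

3.0572 mm/day


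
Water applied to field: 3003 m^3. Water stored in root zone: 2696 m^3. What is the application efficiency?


Ea = V_root / V_field * 100 = 2696 / 3003 * 100 = 89.7769%

89.7769 %


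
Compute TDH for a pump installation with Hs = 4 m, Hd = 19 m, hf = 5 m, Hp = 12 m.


TDH = Hs + Hd + hf + Hp = 4 + 19 + 5 + 12 = 40

40 m


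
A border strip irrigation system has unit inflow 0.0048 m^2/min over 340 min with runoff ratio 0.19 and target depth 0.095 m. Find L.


L = q*t/((1+r)*Z)
L = 0.0048*340/((1+0.19)*0.095)
L = 1.632/0.11305

14.4361 m


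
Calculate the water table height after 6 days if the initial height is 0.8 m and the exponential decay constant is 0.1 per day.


m = m0 * exp(-k*t)
m = 0.8 * exp(-0.1 * 6)
m = 0.8 * exp(-0.6000)

0.4390 m


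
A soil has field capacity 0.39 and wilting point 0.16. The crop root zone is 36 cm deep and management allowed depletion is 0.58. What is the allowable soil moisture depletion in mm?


SMD = (FC - PWP) * d * MAD * 10
SMD = (0.39 - 0.16) * 36 * 0.58 * 10
SMD = 0.2300 * 36 * 0.58 * 10

48.0240 mm


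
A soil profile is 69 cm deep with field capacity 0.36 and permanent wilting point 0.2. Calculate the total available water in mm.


AWC = (FC - PWP) * d * 10
AWC = (0.36 - 0.2) * 69 * 10
AWC = 0.1600 * 69 * 10

110.4000 mm


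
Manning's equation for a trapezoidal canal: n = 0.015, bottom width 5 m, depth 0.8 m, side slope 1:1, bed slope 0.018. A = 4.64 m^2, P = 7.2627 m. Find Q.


R = A/P = 4.64/7.2627 = 0.638881
Q = (1/0.015) * 4.64 * 0.638881^(2/3) * 0.018^0.5

30.7853 m^3/s


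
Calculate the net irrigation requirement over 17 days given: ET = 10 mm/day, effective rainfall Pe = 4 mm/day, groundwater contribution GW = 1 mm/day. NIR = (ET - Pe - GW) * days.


Daily deficit = ET - Pe - GW = 10 - 4 - 1 = 5 mm/day
NIR = 5 * 17 = 85 mm

85.0000 mm


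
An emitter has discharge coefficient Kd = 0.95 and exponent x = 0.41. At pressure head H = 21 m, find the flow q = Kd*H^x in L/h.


q = Kd * H^x = 0.95 * 21^0.41 = 0.95 * 3.484255

3.3100 L/h


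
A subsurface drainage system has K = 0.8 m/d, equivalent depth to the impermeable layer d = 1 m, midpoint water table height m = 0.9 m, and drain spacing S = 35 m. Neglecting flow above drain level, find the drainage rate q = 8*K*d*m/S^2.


q = 8*K*d*m/S^2
q = 8*0.8*1*0.9/35^2
q = 5.7600 / 1225

0.0047 m/d


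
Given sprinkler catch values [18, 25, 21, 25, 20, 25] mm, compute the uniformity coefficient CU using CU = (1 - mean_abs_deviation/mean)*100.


mean = 22.333333 mm
MAD = 2.666667 mm
CU = (1 - 2.666667/22.333333)*100

88.0597 %


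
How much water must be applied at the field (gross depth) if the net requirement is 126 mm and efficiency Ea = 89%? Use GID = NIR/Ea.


Ea = 89% = 0.89
GID = NIR / Ea = 126 / 0.89 = 141.5730 mm

141.5730 mm


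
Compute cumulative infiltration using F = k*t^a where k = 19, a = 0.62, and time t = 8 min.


F = k * t^a = 19 * 8^0.62
F = 19 * 3.630077

68.9715 mm


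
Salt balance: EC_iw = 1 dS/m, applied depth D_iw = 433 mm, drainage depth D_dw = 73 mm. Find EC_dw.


EC_dw = EC_iw * D_iw / D_dw
EC_dw = 1 * 433 / 73
EC_dw = 433 / 73

5.9315 dS/m


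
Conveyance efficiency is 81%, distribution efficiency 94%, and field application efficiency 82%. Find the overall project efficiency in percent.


Ec = 0.81, Eb = 0.94, Ea = 0.82
E = 0.81 * 0.94 * 0.82 * 100 = 62.4348%

62.4348 %


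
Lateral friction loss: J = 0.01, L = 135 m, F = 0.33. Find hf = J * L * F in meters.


hf = J * L * F = 0.01 * 135 * 0.33 = 0.4455 m

0.4455 m


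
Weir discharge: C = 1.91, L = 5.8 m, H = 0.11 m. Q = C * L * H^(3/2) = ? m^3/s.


Q = C * L * H^(3/2) = 1.91 * 5.8 * 0.11^1.5 = 1.91 * 5.8 * 0.036483

0.4042 m^3/s


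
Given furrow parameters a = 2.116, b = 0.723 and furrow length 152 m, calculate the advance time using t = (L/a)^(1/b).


t = (L/a)^(1/b)
t = (152/2.116)^(1/0.723)
t = 71.833648^(1/0.723)

369.4326 min


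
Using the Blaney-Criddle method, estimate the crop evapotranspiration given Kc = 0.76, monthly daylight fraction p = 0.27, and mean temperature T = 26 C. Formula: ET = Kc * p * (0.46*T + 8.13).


ET = Kc * p * (0.46*T + 8.13)
ET = 0.76 * 0.27 * (0.46*26 + 8.13)
ET = 0.76 * 0.27 * 20.0900

4.1225 mm/day


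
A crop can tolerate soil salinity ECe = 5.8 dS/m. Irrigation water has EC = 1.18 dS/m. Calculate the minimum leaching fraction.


LR = ECiw / (5*ECe - ECiw)
LR = 1.18 / (5*5.8 - 1.18)
LR = 1.18 / 27.8200

0.0424


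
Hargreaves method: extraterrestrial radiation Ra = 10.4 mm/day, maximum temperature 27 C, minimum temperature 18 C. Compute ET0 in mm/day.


Tmean = (Tmax + Tmin)/2 = (27 + 18)/2 = 22.5
ET0 = 0.0023 * 10.4 * (22.5 + 17.8) * sqrt(27 - 18)
ET0 = 0.0023 * 10.4 * 40.3 * 3.000000

2.8919 mm/day


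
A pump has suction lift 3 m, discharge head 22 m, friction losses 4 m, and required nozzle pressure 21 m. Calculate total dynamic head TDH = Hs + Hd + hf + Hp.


TDH = Hs + Hd + hf + Hp = 3 + 22 + 4 + 21 = 50

50 m


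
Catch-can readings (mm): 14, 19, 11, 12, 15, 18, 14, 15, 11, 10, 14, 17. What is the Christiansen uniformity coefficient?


mean = 14.166667 mm
MAD = 2.194444 mm
CU = (1 - 2.194444/14.166667)*100

84.5098 %


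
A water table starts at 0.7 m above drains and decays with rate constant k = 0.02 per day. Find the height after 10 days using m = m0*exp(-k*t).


m = m0 * exp(-k*t)
m = 0.7 * exp(-0.02 * 10)
m = 0.7 * exp(-0.2000)

0.5731 m


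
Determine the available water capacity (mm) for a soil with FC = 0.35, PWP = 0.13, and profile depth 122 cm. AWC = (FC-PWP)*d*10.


AWC = (FC - PWP) * d * 10
AWC = (0.35 - 0.13) * 122 * 10
AWC = 0.2200 * 122 * 10

268.4000 mm


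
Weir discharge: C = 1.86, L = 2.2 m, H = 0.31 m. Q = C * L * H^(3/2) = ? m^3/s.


Q = C * L * H^(3/2) = 1.86 * 2.2 * 0.31^1.5 = 1.86 * 2.2 * 0.172601

0.7063 m^3/s


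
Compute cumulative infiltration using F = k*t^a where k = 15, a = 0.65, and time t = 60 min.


F = k * t^a = 15 * 60^0.65
F = 15 * 14.315229

214.7284 mm


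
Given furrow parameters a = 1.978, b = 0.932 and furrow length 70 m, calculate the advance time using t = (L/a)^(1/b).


t = (L/a)^(1/b)
t = (70/1.978)^(1/0.932)
t = 35.389282^(1/0.932)

45.9071 min


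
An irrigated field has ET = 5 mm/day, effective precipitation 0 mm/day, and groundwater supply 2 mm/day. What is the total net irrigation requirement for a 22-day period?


Daily deficit = ET - Pe - GW = 5 - 0 - 2 = 3 mm/day
NIR = 3 * 22 = 66 mm

66.0000 mm


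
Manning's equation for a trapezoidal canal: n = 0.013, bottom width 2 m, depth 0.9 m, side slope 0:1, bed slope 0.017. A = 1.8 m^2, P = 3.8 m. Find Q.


R = A/P = 1.8/3.8 = 0.473684
Q = (1/0.013) * 1.8 * 0.473684^(2/3) * 0.017^0.5

10.9702 m^3/s


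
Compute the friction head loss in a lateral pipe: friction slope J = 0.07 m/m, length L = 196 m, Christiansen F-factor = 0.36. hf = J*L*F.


hf = J * L * F = 0.07 * 196 * 0.36 = 4.9392 m

4.9392 m


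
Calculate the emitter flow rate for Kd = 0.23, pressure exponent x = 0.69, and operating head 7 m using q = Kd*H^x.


q = Kd * H^x = 0.23 * 7^0.69 = 0.23 * 3.829285

0.8807 L/h
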